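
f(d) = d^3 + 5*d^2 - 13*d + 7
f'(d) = 3*d^2 + 10*d - 13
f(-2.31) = 51.38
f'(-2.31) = -20.09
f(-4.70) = 74.73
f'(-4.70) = 6.27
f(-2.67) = 58.32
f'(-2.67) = -18.31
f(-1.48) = 33.95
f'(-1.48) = -21.23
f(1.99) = 8.81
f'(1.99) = 18.78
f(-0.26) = 10.70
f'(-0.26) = -15.40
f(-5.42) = 65.12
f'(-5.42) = 20.93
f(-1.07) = 25.41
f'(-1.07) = -20.27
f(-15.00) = -2048.00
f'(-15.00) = 512.00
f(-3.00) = 64.00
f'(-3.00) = -16.00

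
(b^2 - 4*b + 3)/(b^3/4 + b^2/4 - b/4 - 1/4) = 4*(b - 3)/(b^2 + 2*b + 1)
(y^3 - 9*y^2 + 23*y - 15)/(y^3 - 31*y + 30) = (y - 3)/(y + 6)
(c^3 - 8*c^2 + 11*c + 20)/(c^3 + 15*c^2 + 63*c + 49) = (c^2 - 9*c + 20)/(c^2 + 14*c + 49)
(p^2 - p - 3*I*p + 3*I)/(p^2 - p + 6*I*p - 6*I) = (p - 3*I)/(p + 6*I)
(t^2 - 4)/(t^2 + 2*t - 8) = (t + 2)/(t + 4)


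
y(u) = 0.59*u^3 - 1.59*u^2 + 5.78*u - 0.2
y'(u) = 1.77*u^2 - 3.18*u + 5.78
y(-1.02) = -8.38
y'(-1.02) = 10.87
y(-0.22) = -1.55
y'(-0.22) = 6.57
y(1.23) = 5.60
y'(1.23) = 4.55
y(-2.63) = -37.13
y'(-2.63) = 26.39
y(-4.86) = -133.57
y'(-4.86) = 63.04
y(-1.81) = -19.37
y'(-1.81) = 17.33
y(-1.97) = -22.27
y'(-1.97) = 18.91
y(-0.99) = -8.05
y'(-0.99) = 10.66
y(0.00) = -0.20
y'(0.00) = 5.78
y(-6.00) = -219.56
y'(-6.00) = 88.58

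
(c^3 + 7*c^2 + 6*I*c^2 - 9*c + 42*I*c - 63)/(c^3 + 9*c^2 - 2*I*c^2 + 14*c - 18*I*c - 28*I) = (c^2 + 6*I*c - 9)/(c^2 + 2*c*(1 - I) - 4*I)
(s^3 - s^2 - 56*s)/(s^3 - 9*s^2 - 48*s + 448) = s/(s - 8)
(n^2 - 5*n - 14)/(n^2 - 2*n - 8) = (n - 7)/(n - 4)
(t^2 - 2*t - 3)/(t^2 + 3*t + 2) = (t - 3)/(t + 2)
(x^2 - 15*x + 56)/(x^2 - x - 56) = (x - 7)/(x + 7)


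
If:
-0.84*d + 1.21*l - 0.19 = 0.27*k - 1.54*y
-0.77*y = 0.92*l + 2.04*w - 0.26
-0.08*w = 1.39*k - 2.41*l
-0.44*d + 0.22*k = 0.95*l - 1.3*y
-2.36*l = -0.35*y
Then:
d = -0.75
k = -0.08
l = -0.04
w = 0.25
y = -0.27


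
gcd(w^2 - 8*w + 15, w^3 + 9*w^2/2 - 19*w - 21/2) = w - 3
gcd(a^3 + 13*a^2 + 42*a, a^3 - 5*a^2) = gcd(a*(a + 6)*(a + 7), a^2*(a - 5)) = a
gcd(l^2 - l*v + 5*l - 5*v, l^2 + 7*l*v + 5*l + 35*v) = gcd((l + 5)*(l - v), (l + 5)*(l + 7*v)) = l + 5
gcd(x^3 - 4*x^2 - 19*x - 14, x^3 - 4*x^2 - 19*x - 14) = x^3 - 4*x^2 - 19*x - 14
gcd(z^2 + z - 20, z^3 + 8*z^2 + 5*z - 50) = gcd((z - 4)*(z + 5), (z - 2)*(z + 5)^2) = z + 5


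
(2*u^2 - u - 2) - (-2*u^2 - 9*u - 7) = 4*u^2 + 8*u + 5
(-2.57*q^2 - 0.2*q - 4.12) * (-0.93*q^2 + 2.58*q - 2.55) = 2.3901*q^4 - 6.4446*q^3 + 9.8691*q^2 - 10.1196*q + 10.506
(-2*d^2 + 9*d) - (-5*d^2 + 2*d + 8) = 3*d^2 + 7*d - 8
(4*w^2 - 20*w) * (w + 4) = 4*w^3 - 4*w^2 - 80*w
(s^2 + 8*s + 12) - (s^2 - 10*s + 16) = 18*s - 4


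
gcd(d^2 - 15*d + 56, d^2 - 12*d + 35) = d - 7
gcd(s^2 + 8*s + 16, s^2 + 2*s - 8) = s + 4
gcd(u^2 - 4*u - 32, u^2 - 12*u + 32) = u - 8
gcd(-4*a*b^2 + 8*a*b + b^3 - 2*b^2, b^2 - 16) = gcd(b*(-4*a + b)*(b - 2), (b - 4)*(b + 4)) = 1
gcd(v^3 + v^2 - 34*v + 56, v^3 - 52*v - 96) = 1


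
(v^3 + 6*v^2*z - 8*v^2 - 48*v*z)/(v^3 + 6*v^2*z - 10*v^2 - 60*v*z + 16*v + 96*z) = v/(v - 2)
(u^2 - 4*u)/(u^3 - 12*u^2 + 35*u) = (u - 4)/(u^2 - 12*u + 35)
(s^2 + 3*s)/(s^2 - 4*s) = (s + 3)/(s - 4)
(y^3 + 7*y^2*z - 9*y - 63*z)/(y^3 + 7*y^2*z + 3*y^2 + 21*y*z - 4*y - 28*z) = (y^2 - 9)/(y^2 + 3*y - 4)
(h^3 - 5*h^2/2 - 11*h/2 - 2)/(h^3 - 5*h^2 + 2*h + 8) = (h + 1/2)/(h - 2)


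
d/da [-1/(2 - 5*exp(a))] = -5*exp(a)/(5*exp(a) - 2)^2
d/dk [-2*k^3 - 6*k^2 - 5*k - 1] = -6*k^2 - 12*k - 5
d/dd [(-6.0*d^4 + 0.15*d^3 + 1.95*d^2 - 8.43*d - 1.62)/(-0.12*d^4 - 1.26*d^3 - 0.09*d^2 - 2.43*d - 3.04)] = (7.578*d^6 + 1.548*d^5 + 43.1487*d^4 + 50.2098*d^3 - 12.9888*d^2 - 12.1476*d + 21.6906)/(0.0144*d^8 + 0.3024*d^7 + 1.6092*d^6 + 0.81*d^5 + 6.8613*d^4 + 8.0982*d^3 + 6.4521*d^2 + 14.7744*d + 9.2416)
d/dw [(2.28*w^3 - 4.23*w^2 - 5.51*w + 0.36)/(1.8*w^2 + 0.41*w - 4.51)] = (4.104*w^4 + 1.8696*w^3 - 22.6647*w^2 + 36.8586*w + 24.7025)/(3.24*w^4 + 1.476*w^3 - 16.0679*w^2 - 3.6982*w + 20.3401)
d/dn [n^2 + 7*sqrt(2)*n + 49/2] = 2*n + 7*sqrt(2)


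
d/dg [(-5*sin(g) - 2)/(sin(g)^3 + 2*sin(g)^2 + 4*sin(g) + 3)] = (10*sin(g)^3 + 16*sin(g)^2 + 8*sin(g) - 7)*cos(g)/((sin(g) + 1)^2*(sin(g)^2 + sin(g) + 3)^2)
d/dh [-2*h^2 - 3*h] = -4*h - 3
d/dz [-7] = 0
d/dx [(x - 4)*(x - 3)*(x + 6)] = 3*x^2 - 2*x - 30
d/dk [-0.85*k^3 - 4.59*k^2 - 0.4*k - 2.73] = -2.55*k^2 - 9.18*k - 0.4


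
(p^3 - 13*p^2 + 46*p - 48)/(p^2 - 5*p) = (p^3 - 13*p^2 + 46*p - 48)/(p*(p - 5))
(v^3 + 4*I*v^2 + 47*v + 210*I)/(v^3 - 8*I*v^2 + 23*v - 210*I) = (v + 6*I)/(v - 6*I)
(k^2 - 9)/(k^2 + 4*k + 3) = (k - 3)/(k + 1)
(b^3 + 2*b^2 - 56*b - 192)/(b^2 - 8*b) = b + 10 + 24/b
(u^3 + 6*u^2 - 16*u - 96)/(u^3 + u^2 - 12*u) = (u^2 + 2*u - 24)/(u*(u - 3))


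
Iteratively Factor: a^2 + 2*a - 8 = (a + 4)*(a - 2)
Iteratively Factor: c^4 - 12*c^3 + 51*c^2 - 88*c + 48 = (c - 3)*(c^3 - 9*c^2 + 24*c - 16) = (c - 3)*(c - 1)*(c^2 - 8*c + 16) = (c - 4)*(c - 3)*(c - 1)*(c - 4)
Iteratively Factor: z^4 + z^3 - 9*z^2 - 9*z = (z)*(z^3 + z^2 - 9*z - 9) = z*(z + 1)*(z^2 - 9) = z*(z + 1)*(z + 3)*(z - 3)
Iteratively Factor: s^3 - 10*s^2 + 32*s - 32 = (s - 4)*(s^2 - 6*s + 8) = (s - 4)*(s - 2)*(s - 4)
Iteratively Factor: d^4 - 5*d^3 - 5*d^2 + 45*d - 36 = (d + 3)*(d^3 - 8*d^2 + 19*d - 12) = (d - 1)*(d + 3)*(d^2 - 7*d + 12) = (d - 4)*(d - 1)*(d + 3)*(d - 3)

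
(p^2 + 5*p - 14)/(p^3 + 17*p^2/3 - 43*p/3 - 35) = 3*(p - 2)/(3*p^2 - 4*p - 15)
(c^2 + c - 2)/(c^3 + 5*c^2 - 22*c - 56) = (c - 1)/(c^2 + 3*c - 28)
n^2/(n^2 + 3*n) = n/(n + 3)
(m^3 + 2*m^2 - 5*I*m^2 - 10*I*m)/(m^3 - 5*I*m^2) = (m + 2)/m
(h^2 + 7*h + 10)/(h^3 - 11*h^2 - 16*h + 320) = (h + 2)/(h^2 - 16*h + 64)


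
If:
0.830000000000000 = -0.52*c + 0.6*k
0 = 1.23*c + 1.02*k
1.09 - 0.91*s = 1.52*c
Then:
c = -0.67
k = 0.80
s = 2.31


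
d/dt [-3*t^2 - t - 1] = -6*t - 1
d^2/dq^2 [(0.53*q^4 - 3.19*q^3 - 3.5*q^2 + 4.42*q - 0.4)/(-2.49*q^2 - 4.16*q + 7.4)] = (-6.572106*q^6 - 32.939712*q^5 + 3.56287200000003*q^4 + 361.698244*q^3 - 535.65312*q^2 + 584.30904*q + 139.77472)/(15.438249*q^6 + 77.377248*q^5 - 8.36938800000001*q^4 - 387.921664*q^3 + 24.8728800000001*q^2 + 683.4048*q - 405.224)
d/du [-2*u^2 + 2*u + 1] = 2 - 4*u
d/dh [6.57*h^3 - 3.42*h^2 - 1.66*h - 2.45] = 19.71*h^2 - 6.84*h - 1.66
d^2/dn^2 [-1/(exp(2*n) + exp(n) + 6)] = (-2*(2*exp(n) + 1)^2*exp(n) + (4*exp(n) + 1)*(exp(2*n) + exp(n) + 6))*exp(n)/(exp(2*n) + exp(n) + 6)^3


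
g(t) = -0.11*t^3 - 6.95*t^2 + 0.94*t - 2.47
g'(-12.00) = 120.22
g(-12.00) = -824.47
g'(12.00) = -213.38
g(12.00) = -1182.07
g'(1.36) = -18.57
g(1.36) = -14.32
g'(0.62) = -7.80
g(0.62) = -4.58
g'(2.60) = -37.43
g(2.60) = -48.94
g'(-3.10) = 40.86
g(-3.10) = -68.90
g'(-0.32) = 5.35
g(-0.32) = -3.48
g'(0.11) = -0.59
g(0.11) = -2.45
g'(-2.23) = 30.30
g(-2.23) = -37.91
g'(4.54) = -68.97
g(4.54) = -151.75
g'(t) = -0.33*t^2 - 13.9*t + 0.94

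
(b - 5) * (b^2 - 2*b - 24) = b^3 - 7*b^2 - 14*b + 120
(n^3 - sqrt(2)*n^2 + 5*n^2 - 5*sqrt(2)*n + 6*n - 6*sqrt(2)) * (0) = 0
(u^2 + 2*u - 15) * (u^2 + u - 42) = u^4 + 3*u^3 - 55*u^2 - 99*u + 630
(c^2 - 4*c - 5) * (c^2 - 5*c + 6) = c^4 - 9*c^3 + 21*c^2 + c - 30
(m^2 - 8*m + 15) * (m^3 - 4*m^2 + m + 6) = m^5 - 12*m^4 + 48*m^3 - 62*m^2 - 33*m + 90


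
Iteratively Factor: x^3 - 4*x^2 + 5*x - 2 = (x - 1)*(x^2 - 3*x + 2) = (x - 2)*(x - 1)*(x - 1)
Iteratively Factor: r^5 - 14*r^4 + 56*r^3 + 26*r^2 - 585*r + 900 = (r + 3)*(r^4 - 17*r^3 + 107*r^2 - 295*r + 300) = (r - 4)*(r + 3)*(r^3 - 13*r^2 + 55*r - 75) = (r - 4)*(r - 3)*(r + 3)*(r^2 - 10*r + 25) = (r - 5)*(r - 4)*(r - 3)*(r + 3)*(r - 5)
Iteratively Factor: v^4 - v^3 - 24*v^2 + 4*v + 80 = (v + 2)*(v^3 - 3*v^2 - 18*v + 40) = (v - 5)*(v + 2)*(v^2 + 2*v - 8) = (v - 5)*(v - 2)*(v + 2)*(v + 4)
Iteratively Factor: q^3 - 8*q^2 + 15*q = (q)*(q^2 - 8*q + 15) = q*(q - 3)*(q - 5)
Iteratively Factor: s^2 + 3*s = (s)*(s + 3)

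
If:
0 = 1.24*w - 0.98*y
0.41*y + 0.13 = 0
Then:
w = -0.25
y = -0.32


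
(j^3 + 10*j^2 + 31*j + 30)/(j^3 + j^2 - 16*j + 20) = (j^2 + 5*j + 6)/(j^2 - 4*j + 4)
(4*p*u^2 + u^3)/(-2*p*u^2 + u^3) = (-4*p - u)/(2*p - u)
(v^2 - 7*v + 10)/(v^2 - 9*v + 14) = (v - 5)/(v - 7)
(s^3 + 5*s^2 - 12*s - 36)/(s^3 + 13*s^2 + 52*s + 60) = (s - 3)/(s + 5)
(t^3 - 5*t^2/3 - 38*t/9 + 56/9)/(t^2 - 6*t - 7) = (-9*t^3 + 15*t^2 + 38*t - 56)/(9*(-t^2 + 6*t + 7))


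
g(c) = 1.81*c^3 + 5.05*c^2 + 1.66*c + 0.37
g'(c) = 5.43*c^2 + 10.1*c + 1.66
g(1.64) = 24.66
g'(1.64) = 32.83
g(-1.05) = 2.10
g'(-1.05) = -2.96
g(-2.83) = -4.91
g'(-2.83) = 16.57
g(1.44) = 18.64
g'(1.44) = 27.46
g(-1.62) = 3.24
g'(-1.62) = -0.45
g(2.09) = 42.42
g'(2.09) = 46.49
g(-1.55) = 3.19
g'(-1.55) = -0.95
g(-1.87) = 3.09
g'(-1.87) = 1.76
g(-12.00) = -2420.03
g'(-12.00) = 662.38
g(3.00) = 99.67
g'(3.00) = 80.83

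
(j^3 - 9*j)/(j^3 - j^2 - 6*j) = (j + 3)/(j + 2)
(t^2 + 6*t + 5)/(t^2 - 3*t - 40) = (t + 1)/(t - 8)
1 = 1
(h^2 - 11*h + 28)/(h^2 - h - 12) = (h - 7)/(h + 3)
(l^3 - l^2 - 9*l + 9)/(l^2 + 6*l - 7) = (l^2 - 9)/(l + 7)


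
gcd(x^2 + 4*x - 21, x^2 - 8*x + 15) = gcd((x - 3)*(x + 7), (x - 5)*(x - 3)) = x - 3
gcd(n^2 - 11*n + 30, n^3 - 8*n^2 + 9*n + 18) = n - 6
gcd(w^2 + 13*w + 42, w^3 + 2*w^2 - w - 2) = 1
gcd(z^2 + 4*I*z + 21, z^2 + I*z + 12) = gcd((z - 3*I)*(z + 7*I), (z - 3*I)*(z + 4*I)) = z - 3*I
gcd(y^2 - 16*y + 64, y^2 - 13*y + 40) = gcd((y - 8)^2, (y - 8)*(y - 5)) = y - 8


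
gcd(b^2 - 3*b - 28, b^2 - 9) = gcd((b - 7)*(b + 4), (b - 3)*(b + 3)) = 1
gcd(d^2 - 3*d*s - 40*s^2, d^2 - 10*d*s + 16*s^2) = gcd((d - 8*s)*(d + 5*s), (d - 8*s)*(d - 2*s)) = -d + 8*s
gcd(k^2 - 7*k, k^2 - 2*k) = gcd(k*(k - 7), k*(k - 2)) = k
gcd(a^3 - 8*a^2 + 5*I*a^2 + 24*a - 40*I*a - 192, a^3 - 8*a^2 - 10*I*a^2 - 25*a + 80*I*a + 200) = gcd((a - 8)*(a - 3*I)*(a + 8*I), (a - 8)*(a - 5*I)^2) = a - 8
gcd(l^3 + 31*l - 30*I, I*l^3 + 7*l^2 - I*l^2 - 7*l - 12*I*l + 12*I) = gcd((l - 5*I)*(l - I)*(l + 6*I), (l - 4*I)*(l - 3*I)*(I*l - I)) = 1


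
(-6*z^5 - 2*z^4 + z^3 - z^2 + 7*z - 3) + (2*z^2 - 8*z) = -6*z^5 - 2*z^4 + z^3 + z^2 - z - 3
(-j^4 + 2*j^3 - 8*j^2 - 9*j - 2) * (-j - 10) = j^5 + 8*j^4 - 12*j^3 + 89*j^2 + 92*j + 20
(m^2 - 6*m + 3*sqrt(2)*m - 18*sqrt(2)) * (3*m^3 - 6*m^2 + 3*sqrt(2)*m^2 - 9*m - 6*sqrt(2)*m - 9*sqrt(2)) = 3*m^5 - 24*m^4 + 12*sqrt(2)*m^4 - 96*sqrt(2)*m^3 + 45*m^3 - 90*m^2 + 108*sqrt(2)*m^2 + 162*m + 216*sqrt(2)*m + 324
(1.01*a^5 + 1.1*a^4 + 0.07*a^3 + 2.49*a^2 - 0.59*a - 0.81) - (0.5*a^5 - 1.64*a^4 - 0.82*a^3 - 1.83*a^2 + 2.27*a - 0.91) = 0.51*a^5 + 2.74*a^4 + 0.89*a^3 + 4.32*a^2 - 2.86*a + 0.1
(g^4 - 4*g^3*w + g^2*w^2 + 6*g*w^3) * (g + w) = g^5 - 3*g^4*w - 3*g^3*w^2 + 7*g^2*w^3 + 6*g*w^4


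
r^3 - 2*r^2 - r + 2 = (r - 2)*(r - 1)*(r + 1)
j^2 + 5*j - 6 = (j - 1)*(j + 6)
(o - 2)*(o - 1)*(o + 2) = o^3 - o^2 - 4*o + 4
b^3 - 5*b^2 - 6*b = b*(b - 6)*(b + 1)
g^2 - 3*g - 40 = (g - 8)*(g + 5)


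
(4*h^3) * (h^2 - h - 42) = 4*h^5 - 4*h^4 - 168*h^3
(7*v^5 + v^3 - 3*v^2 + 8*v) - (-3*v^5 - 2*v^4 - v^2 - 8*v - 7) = 10*v^5 + 2*v^4 + v^3 - 2*v^2 + 16*v + 7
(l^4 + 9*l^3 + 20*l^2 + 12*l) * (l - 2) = l^5 + 7*l^4 + 2*l^3 - 28*l^2 - 24*l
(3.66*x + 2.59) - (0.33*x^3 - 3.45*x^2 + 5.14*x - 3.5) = -0.33*x^3 + 3.45*x^2 - 1.48*x + 6.09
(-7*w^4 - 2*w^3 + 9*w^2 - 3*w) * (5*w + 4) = -35*w^5 - 38*w^4 + 37*w^3 + 21*w^2 - 12*w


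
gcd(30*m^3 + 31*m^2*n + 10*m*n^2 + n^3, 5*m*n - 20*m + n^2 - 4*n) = 5*m + n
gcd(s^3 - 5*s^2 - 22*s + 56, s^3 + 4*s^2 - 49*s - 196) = s^2 - 3*s - 28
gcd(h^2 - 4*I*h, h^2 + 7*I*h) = h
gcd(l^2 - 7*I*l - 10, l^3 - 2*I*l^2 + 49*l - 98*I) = l - 2*I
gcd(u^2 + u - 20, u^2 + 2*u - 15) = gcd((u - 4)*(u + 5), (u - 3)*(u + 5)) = u + 5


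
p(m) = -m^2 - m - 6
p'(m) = -2*m - 1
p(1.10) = -8.31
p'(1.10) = -3.20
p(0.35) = -6.47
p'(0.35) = -1.70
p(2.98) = -17.86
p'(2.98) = -6.96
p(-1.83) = -7.52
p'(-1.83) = 2.66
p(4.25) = -28.31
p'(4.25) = -9.50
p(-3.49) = -14.69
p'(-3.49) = 5.98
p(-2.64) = -10.33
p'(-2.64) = 4.28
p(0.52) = -6.79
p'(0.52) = -2.04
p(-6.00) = -36.00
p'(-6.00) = 11.00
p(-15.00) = -216.00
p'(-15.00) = 29.00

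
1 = 1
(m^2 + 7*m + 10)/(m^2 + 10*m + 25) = (m + 2)/(m + 5)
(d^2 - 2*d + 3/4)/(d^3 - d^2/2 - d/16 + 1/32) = 8*(2*d - 3)/(16*d^2 - 1)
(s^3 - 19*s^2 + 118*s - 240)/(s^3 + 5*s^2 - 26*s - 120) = (s^2 - 14*s + 48)/(s^2 + 10*s + 24)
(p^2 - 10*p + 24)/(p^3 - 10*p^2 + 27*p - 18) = (p - 4)/(p^2 - 4*p + 3)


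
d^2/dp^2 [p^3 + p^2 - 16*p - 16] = 6*p + 2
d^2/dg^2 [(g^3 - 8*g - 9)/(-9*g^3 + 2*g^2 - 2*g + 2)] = 4*(-9*g^6 + 999*g^5 + 1917*g^4 - 704*g^3 + 735*g^2 + 135*g + 16)/(729*g^9 - 486*g^8 + 594*g^7 - 710*g^6 + 348*g^5 - 264*g^4 + 164*g^3 - 48*g^2 + 24*g - 8)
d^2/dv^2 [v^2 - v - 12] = 2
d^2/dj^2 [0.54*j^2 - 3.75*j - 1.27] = 1.08000000000000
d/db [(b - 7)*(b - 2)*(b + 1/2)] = 3*b^2 - 17*b + 19/2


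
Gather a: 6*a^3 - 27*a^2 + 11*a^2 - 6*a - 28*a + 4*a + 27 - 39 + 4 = 6*a^3 - 16*a^2 - 30*a - 8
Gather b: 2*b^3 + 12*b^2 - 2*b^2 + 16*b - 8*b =2*b^3 + 10*b^2 + 8*b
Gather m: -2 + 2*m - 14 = 2*m - 16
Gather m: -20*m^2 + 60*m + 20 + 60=-20*m^2 + 60*m + 80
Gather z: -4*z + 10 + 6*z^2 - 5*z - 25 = 6*z^2 - 9*z - 15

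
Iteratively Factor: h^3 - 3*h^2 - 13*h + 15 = (h - 5)*(h^2 + 2*h - 3) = (h - 5)*(h + 3)*(h - 1)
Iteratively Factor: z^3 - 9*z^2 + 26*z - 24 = (z - 2)*(z^2 - 7*z + 12) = (z - 3)*(z - 2)*(z - 4)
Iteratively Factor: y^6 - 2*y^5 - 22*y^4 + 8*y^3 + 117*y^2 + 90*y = (y + 2)*(y^5 - 4*y^4 - 14*y^3 + 36*y^2 + 45*y) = (y - 5)*(y + 2)*(y^4 + y^3 - 9*y^2 - 9*y) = (y - 5)*(y - 3)*(y + 2)*(y^3 + 4*y^2 + 3*y) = (y - 5)*(y - 3)*(y + 1)*(y + 2)*(y^2 + 3*y) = (y - 5)*(y - 3)*(y + 1)*(y + 2)*(y + 3)*(y)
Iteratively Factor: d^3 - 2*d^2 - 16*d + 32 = (d - 4)*(d^2 + 2*d - 8) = (d - 4)*(d - 2)*(d + 4)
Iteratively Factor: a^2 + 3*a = (a + 3)*(a)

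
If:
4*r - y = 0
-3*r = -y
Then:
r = 0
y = 0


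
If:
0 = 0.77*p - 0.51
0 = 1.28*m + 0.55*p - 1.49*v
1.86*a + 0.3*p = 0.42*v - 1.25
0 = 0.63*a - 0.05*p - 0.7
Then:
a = 1.16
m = 9.73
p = 0.66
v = 8.60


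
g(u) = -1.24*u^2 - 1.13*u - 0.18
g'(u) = -2.48*u - 1.13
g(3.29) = -17.32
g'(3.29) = -9.29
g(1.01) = -2.59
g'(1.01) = -3.63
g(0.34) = -0.71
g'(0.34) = -1.97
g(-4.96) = -25.08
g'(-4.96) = 11.17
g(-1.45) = -1.15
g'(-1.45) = 2.47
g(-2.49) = -5.05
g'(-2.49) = 5.05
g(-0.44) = 0.08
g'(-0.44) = -0.04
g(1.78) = -6.12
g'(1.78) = -5.54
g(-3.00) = -7.95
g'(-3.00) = 6.31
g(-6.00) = -38.04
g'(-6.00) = 13.75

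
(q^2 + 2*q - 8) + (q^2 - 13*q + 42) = 2*q^2 - 11*q + 34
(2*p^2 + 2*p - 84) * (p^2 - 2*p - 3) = 2*p^4 - 2*p^3 - 94*p^2 + 162*p + 252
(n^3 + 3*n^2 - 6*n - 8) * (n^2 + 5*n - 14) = n^5 + 8*n^4 - 5*n^3 - 80*n^2 + 44*n + 112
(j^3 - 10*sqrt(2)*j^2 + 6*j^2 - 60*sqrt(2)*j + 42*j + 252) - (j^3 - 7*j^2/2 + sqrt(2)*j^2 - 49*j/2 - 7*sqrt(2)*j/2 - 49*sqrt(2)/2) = -11*sqrt(2)*j^2 + 19*j^2/2 - 113*sqrt(2)*j/2 + 133*j/2 + 49*sqrt(2)/2 + 252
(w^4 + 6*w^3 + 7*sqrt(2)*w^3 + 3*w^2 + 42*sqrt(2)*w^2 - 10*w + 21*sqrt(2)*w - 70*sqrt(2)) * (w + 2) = w^5 + 8*w^4 + 7*sqrt(2)*w^4 + 15*w^3 + 56*sqrt(2)*w^3 - 4*w^2 + 105*sqrt(2)*w^2 - 28*sqrt(2)*w - 20*w - 140*sqrt(2)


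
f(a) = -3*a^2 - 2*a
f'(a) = -6*a - 2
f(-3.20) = -24.32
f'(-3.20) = 17.20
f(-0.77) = -0.24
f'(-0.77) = 2.62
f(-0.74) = -0.16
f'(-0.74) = 2.44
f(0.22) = -0.59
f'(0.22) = -3.32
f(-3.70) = -33.67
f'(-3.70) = 20.20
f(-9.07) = -228.65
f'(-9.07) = 52.42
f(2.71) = -27.45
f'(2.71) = -18.26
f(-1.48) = -3.61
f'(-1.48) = 6.88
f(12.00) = -456.00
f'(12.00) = -74.00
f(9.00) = -261.00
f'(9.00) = -56.00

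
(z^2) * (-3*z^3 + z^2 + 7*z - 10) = -3*z^5 + z^4 + 7*z^3 - 10*z^2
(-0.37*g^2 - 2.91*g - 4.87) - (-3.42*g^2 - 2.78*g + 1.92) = 3.05*g^2 - 0.13*g - 6.79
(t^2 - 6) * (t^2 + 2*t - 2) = t^4 + 2*t^3 - 8*t^2 - 12*t + 12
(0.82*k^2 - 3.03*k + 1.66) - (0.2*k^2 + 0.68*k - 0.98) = 0.62*k^2 - 3.71*k + 2.64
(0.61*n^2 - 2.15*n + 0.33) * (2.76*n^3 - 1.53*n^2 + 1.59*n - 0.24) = 1.6836*n^5 - 6.8673*n^4 + 5.1702*n^3 - 4.0698*n^2 + 1.0407*n - 0.0792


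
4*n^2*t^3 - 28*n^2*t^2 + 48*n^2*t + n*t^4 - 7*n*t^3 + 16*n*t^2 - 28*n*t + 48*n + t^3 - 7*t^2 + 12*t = (4*n + t)*(t - 4)*(t - 3)*(n*t + 1)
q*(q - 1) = q^2 - q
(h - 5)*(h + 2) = h^2 - 3*h - 10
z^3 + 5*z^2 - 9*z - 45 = (z - 3)*(z + 3)*(z + 5)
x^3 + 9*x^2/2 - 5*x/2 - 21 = (x - 2)*(x + 3)*(x + 7/2)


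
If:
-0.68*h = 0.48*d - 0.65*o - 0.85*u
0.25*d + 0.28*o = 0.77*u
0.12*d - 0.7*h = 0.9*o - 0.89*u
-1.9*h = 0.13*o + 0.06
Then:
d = -0.11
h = -0.03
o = -0.04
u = -0.05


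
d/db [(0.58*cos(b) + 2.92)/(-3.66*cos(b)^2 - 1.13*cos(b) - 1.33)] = (2.1228*sin(b)^2 - 21.3744*cos(b) - 4.651)*sin(b)/(3.66*cos(b)^2 + 1.13*cos(b) + 1.33)^2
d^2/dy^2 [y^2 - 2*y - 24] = 2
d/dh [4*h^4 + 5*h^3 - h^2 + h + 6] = 16*h^3 + 15*h^2 - 2*h + 1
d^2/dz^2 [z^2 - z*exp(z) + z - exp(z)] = -z*exp(z) - 3*exp(z) + 2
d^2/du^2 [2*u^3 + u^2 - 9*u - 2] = 12*u + 2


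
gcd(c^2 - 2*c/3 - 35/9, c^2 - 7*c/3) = c - 7/3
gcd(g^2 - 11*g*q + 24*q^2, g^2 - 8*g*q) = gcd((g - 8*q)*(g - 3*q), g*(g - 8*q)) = -g + 8*q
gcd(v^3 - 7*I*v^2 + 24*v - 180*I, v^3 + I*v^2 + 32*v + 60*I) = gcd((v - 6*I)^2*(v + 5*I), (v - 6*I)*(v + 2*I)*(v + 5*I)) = v^2 - I*v + 30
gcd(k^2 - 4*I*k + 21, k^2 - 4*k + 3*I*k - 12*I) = k + 3*I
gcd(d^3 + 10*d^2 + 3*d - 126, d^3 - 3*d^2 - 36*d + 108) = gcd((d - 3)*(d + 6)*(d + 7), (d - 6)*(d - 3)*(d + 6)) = d^2 + 3*d - 18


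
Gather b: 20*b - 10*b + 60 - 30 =10*b + 30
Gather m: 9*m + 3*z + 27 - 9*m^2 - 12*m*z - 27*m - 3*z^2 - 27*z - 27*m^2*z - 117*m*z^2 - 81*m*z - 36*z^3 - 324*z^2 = m^2*(-27*z - 9) + m*(-117*z^2 - 93*z - 18) - 36*z^3 - 327*z^2 - 24*z + 27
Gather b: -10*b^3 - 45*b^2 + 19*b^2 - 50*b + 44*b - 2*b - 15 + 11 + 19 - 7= -10*b^3 - 26*b^2 - 8*b + 8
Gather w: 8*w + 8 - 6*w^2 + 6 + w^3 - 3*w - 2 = w^3 - 6*w^2 + 5*w + 12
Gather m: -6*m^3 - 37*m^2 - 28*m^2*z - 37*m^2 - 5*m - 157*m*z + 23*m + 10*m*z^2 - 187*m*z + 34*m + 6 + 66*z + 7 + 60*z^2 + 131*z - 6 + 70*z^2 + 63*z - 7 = -6*m^3 + m^2*(-28*z - 74) + m*(10*z^2 - 344*z + 52) + 130*z^2 + 260*z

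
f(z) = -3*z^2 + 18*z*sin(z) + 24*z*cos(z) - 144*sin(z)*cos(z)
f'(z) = -24*z*sin(z) + 18*z*cos(z) - 6*z + 144*sin(z)^2 + 18*sin(z) - 144*cos(z)^2 + 24*cos(z)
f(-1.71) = 7.62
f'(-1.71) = 91.19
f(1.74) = 38.66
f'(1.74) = 92.66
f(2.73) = -9.95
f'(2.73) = -200.33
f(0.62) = -50.65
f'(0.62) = -20.06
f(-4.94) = -218.25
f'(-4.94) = 277.36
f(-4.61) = -120.35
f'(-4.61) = 302.65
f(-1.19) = 54.71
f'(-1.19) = 69.09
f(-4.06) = 21.10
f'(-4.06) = 183.74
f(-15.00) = -297.07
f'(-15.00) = 8.86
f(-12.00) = -856.13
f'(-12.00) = 13.09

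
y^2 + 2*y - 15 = (y - 3)*(y + 5)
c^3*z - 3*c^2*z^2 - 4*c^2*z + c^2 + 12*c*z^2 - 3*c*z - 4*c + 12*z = (c - 4)*(c - 3*z)*(c*z + 1)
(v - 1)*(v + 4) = v^2 + 3*v - 4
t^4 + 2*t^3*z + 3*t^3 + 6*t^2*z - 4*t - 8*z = (t - 1)*(t + 2)^2*(t + 2*z)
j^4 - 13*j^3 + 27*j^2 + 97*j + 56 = (j - 8)*(j - 7)*(j + 1)^2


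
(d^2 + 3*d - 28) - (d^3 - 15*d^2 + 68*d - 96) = -d^3 + 16*d^2 - 65*d + 68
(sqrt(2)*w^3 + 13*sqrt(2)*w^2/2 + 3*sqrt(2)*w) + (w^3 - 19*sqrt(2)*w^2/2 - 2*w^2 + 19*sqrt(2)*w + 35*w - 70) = w^3 + sqrt(2)*w^3 - 3*sqrt(2)*w^2 - 2*w^2 + 22*sqrt(2)*w + 35*w - 70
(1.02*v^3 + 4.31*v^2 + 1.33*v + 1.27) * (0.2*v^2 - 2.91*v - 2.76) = 0.204*v^5 - 2.1062*v^4 - 15.0913*v^3 - 15.5119*v^2 - 7.3665*v - 3.5052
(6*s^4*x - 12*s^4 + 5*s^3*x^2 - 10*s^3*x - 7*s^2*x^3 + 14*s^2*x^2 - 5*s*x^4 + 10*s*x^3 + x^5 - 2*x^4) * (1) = 6*s^4*x - 12*s^4 + 5*s^3*x^2 - 10*s^3*x - 7*s^2*x^3 + 14*s^2*x^2 - 5*s*x^4 + 10*s*x^3 + x^5 - 2*x^4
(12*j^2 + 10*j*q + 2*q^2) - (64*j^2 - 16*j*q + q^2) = -52*j^2 + 26*j*q + q^2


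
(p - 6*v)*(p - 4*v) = p^2 - 10*p*v + 24*v^2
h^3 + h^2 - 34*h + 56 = (h - 4)*(h - 2)*(h + 7)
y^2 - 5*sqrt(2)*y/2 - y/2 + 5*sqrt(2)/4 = (y - 1/2)*(y - 5*sqrt(2)/2)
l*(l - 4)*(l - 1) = l^3 - 5*l^2 + 4*l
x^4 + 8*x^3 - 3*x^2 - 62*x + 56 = (x - 2)*(x - 1)*(x + 4)*(x + 7)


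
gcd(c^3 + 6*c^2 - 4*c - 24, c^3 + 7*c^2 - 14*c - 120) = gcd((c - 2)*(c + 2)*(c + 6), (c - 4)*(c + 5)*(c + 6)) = c + 6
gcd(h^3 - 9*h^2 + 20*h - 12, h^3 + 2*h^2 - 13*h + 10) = h^2 - 3*h + 2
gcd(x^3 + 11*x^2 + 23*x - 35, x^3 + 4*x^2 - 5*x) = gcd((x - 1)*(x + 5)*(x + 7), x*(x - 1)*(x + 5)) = x^2 + 4*x - 5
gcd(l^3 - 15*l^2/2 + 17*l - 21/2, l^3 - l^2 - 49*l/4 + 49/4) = l^2 - 9*l/2 + 7/2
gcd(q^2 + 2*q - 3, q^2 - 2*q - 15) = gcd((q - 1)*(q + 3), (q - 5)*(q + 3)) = q + 3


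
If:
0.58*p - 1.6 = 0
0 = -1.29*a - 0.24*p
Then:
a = -0.51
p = 2.76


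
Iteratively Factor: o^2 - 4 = (o + 2)*(o - 2)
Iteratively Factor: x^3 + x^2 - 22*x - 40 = (x - 5)*(x^2 + 6*x + 8) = (x - 5)*(x + 2)*(x + 4)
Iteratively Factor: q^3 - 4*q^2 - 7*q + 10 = (q - 1)*(q^2 - 3*q - 10) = (q - 1)*(q + 2)*(q - 5)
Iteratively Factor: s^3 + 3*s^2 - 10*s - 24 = (s + 4)*(s^2 - s - 6) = (s + 2)*(s + 4)*(s - 3)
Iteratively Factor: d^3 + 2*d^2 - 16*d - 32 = (d + 2)*(d^2 - 16) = (d - 4)*(d + 2)*(d + 4)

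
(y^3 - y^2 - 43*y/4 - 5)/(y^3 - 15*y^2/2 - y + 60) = (y + 1/2)/(y - 6)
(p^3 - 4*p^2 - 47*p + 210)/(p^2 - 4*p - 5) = (p^2 + p - 42)/(p + 1)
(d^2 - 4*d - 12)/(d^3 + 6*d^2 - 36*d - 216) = (d + 2)/(d^2 + 12*d + 36)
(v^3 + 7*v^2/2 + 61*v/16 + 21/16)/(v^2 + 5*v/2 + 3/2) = (16*v^2 + 40*v + 21)/(8*(2*v + 3))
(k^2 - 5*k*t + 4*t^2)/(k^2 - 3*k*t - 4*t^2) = (k - t)/(k + t)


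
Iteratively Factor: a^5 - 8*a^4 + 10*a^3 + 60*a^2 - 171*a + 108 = (a + 3)*(a^4 - 11*a^3 + 43*a^2 - 69*a + 36) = (a - 4)*(a + 3)*(a^3 - 7*a^2 + 15*a - 9) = (a - 4)*(a - 3)*(a + 3)*(a^2 - 4*a + 3) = (a - 4)*(a - 3)*(a - 1)*(a + 3)*(a - 3)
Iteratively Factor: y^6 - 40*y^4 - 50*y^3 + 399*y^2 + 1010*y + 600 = (y + 2)*(y^5 - 2*y^4 - 36*y^3 + 22*y^2 + 355*y + 300) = (y + 2)*(y + 4)*(y^4 - 6*y^3 - 12*y^2 + 70*y + 75) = (y - 5)*(y + 2)*(y + 4)*(y^3 - y^2 - 17*y - 15) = (y - 5)*(y + 1)*(y + 2)*(y + 4)*(y^2 - 2*y - 15) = (y - 5)^2*(y + 1)*(y + 2)*(y + 4)*(y + 3)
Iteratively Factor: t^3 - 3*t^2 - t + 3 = (t + 1)*(t^2 - 4*t + 3) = (t - 1)*(t + 1)*(t - 3)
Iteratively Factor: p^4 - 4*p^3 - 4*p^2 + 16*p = (p)*(p^3 - 4*p^2 - 4*p + 16) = p*(p + 2)*(p^2 - 6*p + 8) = p*(p - 2)*(p + 2)*(p - 4)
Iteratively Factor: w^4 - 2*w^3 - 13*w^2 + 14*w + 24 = (w + 3)*(w^3 - 5*w^2 + 2*w + 8) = (w - 4)*(w + 3)*(w^2 - w - 2) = (w - 4)*(w + 1)*(w + 3)*(w - 2)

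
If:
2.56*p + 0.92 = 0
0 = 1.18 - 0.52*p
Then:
No Solution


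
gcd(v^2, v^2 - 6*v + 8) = 1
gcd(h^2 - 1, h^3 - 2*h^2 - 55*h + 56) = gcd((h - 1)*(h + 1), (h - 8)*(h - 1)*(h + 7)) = h - 1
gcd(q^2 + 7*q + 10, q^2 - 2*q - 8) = q + 2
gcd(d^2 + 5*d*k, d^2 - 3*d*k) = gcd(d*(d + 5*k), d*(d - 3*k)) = d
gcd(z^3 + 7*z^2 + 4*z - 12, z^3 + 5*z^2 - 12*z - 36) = z^2 + 8*z + 12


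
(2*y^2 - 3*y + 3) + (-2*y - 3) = 2*y^2 - 5*y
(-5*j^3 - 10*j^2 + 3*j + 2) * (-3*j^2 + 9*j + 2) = 15*j^5 - 15*j^4 - 109*j^3 + j^2 + 24*j + 4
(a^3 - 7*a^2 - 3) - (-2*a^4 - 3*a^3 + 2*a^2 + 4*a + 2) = 2*a^4 + 4*a^3 - 9*a^2 - 4*a - 5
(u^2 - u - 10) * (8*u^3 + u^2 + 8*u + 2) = 8*u^5 - 7*u^4 - 73*u^3 - 16*u^2 - 82*u - 20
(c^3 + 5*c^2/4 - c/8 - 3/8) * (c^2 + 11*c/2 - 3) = c^5 + 27*c^4/4 + 15*c^3/4 - 77*c^2/16 - 27*c/16 + 9/8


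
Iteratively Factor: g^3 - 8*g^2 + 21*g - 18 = (g - 3)*(g^2 - 5*g + 6) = (g - 3)*(g - 2)*(g - 3)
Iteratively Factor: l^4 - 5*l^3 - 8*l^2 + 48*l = (l + 3)*(l^3 - 8*l^2 + 16*l) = l*(l + 3)*(l^2 - 8*l + 16) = l*(l - 4)*(l + 3)*(l - 4)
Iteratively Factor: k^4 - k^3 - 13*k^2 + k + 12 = (k - 1)*(k^3 - 13*k - 12) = (k - 4)*(k - 1)*(k^2 + 4*k + 3) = (k - 4)*(k - 1)*(k + 3)*(k + 1)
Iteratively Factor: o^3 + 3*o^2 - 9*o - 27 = (o - 3)*(o^2 + 6*o + 9) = (o - 3)*(o + 3)*(o + 3)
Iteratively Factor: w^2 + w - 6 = (w - 2)*(w + 3)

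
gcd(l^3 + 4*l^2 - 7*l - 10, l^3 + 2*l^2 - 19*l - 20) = l^2 + 6*l + 5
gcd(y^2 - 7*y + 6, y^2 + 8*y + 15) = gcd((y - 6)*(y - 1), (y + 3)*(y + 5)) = 1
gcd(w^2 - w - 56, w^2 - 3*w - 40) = w - 8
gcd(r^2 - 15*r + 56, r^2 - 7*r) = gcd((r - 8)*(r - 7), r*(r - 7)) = r - 7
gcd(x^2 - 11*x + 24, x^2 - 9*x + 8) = x - 8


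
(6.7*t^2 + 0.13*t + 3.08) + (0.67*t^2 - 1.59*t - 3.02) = 7.37*t^2 - 1.46*t + 0.0600000000000001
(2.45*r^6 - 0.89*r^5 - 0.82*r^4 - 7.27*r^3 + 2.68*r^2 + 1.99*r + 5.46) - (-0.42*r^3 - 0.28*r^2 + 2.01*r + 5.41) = 2.45*r^6 - 0.89*r^5 - 0.82*r^4 - 6.85*r^3 + 2.96*r^2 - 0.0199999999999998*r + 0.0499999999999998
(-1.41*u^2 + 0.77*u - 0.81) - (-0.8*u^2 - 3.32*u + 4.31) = -0.61*u^2 + 4.09*u - 5.12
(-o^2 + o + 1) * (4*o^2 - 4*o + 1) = -4*o^4 + 8*o^3 - o^2 - 3*o + 1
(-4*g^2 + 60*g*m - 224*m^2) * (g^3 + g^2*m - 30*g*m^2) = -4*g^5 + 56*g^4*m - 44*g^3*m^2 - 2024*g^2*m^3 + 6720*g*m^4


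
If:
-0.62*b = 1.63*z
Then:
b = -2.62903225806452*z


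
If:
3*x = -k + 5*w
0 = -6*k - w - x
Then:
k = -8*x/31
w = 17*x/31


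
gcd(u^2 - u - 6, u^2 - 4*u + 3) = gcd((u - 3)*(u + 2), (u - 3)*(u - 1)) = u - 3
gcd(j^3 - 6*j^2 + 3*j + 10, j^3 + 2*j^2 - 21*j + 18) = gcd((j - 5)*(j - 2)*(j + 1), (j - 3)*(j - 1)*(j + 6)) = 1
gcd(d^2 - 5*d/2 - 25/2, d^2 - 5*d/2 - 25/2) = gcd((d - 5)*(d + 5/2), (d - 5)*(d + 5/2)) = d^2 - 5*d/2 - 25/2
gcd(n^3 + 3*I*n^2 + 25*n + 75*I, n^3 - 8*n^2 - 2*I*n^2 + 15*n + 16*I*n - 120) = n^2 - 2*I*n + 15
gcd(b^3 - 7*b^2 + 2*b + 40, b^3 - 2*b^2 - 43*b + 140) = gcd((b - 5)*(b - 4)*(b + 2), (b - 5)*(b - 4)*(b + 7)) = b^2 - 9*b + 20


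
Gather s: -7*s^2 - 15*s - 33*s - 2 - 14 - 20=-7*s^2 - 48*s - 36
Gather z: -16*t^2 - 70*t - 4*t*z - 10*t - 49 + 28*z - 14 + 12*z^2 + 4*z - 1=-16*t^2 - 80*t + 12*z^2 + z*(32 - 4*t) - 64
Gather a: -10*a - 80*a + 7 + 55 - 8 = 54 - 90*a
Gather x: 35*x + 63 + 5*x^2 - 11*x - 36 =5*x^2 + 24*x + 27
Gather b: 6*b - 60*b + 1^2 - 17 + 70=54 - 54*b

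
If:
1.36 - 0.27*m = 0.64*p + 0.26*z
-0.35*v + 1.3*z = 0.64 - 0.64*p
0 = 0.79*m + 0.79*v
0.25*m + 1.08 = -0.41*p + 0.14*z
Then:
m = -21.50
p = 10.81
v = 21.50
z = 0.96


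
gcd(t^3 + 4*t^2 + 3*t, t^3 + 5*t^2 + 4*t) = t^2 + t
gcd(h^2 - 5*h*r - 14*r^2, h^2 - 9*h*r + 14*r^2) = -h + 7*r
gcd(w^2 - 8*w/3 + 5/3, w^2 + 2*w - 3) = w - 1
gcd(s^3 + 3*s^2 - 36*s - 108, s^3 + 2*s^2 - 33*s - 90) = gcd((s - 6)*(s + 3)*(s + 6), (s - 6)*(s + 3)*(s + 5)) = s^2 - 3*s - 18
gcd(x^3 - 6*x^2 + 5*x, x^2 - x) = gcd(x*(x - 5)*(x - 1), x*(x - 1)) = x^2 - x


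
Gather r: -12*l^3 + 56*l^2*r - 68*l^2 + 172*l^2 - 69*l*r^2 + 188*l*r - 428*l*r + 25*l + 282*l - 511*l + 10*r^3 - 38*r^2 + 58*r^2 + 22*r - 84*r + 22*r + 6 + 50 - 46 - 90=-12*l^3 + 104*l^2 - 204*l + 10*r^3 + r^2*(20 - 69*l) + r*(56*l^2 - 240*l - 40) - 80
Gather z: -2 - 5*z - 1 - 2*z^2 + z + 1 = -2*z^2 - 4*z - 2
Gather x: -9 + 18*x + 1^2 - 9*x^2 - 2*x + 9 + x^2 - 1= -8*x^2 + 16*x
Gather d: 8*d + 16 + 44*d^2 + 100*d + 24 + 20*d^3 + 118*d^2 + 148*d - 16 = 20*d^3 + 162*d^2 + 256*d + 24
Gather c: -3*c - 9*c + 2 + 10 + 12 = 24 - 12*c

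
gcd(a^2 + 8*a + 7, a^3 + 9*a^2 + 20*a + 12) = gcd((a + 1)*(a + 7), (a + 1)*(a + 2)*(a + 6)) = a + 1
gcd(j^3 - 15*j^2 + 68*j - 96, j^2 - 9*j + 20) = j - 4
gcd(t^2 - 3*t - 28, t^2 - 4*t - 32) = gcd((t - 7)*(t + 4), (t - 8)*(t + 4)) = t + 4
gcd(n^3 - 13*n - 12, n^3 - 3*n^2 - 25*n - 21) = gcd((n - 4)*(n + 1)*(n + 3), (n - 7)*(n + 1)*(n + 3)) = n^2 + 4*n + 3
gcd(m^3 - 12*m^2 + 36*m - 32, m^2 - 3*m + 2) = m - 2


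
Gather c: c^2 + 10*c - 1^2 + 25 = c^2 + 10*c + 24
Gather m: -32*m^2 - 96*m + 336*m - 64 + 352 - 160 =-32*m^2 + 240*m + 128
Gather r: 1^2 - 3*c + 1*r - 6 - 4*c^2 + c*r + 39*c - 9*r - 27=-4*c^2 + 36*c + r*(c - 8) - 32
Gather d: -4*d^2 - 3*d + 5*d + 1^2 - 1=-4*d^2 + 2*d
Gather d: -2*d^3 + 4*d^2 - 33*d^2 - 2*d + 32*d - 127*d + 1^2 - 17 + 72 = -2*d^3 - 29*d^2 - 97*d + 56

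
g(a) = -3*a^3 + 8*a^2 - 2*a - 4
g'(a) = -9*a^2 + 16*a - 2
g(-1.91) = 49.91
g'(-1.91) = -65.39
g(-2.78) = 127.84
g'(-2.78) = -116.04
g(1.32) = 0.40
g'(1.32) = 3.44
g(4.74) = -153.23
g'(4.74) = -128.37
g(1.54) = 0.94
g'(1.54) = 1.30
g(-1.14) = 13.12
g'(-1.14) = -31.94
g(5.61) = -293.12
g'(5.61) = -195.49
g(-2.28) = 77.70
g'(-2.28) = -85.27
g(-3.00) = 155.00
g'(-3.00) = -131.00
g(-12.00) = 6356.00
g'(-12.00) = -1490.00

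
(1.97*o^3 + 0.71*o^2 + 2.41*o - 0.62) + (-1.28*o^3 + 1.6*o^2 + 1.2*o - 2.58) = 0.69*o^3 + 2.31*o^2 + 3.61*o - 3.2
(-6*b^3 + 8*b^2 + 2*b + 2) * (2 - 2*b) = 12*b^4 - 28*b^3 + 12*b^2 + 4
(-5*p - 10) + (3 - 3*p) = -8*p - 7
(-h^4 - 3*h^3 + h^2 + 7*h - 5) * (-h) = h^5 + 3*h^4 - h^3 - 7*h^2 + 5*h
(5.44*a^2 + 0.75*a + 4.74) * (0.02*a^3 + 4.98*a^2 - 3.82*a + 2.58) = 0.1088*a^5 + 27.1062*a^4 - 16.951*a^3 + 34.7754*a^2 - 16.1718*a + 12.2292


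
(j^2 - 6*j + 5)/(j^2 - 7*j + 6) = (j - 5)/(j - 6)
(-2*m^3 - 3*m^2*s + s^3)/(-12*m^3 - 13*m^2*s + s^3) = (-2*m^2 - m*s + s^2)/(-12*m^2 - m*s + s^2)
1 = 1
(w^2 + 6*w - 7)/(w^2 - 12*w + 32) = (w^2 + 6*w - 7)/(w^2 - 12*w + 32)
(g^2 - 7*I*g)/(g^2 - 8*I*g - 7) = g/(g - I)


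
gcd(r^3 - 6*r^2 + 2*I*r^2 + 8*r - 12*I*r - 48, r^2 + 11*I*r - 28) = r + 4*I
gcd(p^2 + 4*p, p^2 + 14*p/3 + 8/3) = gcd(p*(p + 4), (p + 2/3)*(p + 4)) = p + 4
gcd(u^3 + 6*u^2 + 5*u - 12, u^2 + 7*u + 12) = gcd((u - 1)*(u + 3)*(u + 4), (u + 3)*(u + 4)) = u^2 + 7*u + 12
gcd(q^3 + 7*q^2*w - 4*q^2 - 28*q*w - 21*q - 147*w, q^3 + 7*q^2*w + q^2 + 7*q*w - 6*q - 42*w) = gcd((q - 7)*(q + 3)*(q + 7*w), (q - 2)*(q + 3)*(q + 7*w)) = q^2 + 7*q*w + 3*q + 21*w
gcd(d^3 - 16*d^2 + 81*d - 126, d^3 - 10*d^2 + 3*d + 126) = d^2 - 13*d + 42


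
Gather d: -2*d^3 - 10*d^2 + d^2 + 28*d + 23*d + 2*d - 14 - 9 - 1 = -2*d^3 - 9*d^2 + 53*d - 24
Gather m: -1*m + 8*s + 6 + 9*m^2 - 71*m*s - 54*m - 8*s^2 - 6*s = 9*m^2 + m*(-71*s - 55) - 8*s^2 + 2*s + 6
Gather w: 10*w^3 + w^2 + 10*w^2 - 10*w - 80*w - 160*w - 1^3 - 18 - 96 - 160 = 10*w^3 + 11*w^2 - 250*w - 275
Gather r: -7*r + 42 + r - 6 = 36 - 6*r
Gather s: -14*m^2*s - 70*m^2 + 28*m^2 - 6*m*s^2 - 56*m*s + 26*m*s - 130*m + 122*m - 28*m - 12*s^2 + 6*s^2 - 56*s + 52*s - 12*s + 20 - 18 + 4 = -42*m^2 - 36*m + s^2*(-6*m - 6) + s*(-14*m^2 - 30*m - 16) + 6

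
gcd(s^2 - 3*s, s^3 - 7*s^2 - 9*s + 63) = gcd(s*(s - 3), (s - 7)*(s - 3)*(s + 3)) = s - 3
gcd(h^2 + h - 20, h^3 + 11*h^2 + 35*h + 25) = h + 5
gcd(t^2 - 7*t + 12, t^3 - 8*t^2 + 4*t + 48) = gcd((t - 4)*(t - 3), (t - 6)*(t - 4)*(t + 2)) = t - 4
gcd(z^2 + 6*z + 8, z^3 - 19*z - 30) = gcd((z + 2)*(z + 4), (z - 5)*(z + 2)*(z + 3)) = z + 2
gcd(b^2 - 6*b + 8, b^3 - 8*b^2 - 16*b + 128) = b - 4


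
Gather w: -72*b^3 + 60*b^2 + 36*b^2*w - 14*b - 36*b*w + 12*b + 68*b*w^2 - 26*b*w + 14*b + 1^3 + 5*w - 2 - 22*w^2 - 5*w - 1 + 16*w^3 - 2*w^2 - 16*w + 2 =-72*b^3 + 60*b^2 + 12*b + 16*w^3 + w^2*(68*b - 24) + w*(36*b^2 - 62*b - 16)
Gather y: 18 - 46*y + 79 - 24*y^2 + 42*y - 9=-24*y^2 - 4*y + 88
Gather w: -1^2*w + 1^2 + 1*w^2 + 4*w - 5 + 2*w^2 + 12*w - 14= 3*w^2 + 15*w - 18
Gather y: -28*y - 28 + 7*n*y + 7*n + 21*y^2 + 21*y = 7*n + 21*y^2 + y*(7*n - 7) - 28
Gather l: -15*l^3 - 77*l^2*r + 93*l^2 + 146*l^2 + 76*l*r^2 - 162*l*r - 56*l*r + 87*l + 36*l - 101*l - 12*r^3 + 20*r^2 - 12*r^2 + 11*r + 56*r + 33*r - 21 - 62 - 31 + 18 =-15*l^3 + l^2*(239 - 77*r) + l*(76*r^2 - 218*r + 22) - 12*r^3 + 8*r^2 + 100*r - 96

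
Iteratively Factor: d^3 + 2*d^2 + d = (d + 1)*(d^2 + d) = (d + 1)^2*(d)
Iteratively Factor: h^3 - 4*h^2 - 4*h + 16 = (h - 4)*(h^2 - 4) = (h - 4)*(h + 2)*(h - 2)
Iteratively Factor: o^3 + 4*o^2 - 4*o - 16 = (o + 4)*(o^2 - 4) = (o - 2)*(o + 4)*(o + 2)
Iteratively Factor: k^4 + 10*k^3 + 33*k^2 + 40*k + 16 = (k + 4)*(k^3 + 6*k^2 + 9*k + 4) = (k + 4)^2*(k^2 + 2*k + 1) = (k + 1)*(k + 4)^2*(k + 1)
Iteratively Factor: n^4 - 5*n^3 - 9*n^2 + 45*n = (n - 5)*(n^3 - 9*n) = n*(n - 5)*(n^2 - 9) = n*(n - 5)*(n + 3)*(n - 3)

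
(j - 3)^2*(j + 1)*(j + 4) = j^4 - j^3 - 17*j^2 + 21*j + 36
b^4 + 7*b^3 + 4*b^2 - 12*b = b*(b - 1)*(b + 2)*(b + 6)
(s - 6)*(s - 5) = s^2 - 11*s + 30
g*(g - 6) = g^2 - 6*g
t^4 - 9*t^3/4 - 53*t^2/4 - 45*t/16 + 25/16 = (t - 5)*(t - 1/4)*(t + 1/2)*(t + 5/2)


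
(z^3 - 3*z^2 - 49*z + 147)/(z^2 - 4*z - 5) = (-z^3 + 3*z^2 + 49*z - 147)/(-z^2 + 4*z + 5)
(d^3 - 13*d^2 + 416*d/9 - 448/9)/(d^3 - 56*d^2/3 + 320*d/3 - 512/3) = (d - 7/3)/(d - 8)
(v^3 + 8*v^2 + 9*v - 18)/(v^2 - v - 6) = (-v^3 - 8*v^2 - 9*v + 18)/(-v^2 + v + 6)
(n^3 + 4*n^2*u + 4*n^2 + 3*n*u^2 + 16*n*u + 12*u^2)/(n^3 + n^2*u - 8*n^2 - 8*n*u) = (n^2 + 3*n*u + 4*n + 12*u)/(n*(n - 8))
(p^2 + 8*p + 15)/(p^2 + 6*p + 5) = (p + 3)/(p + 1)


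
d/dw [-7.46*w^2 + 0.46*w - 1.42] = 0.46 - 14.92*w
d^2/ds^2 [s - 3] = 0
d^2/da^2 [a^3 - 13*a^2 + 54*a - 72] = 6*a - 26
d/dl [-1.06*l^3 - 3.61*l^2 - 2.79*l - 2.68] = -3.18*l^2 - 7.22*l - 2.79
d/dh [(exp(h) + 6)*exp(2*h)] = 3*(exp(h) + 4)*exp(2*h)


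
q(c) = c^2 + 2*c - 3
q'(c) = 2*c + 2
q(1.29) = 1.24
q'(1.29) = 4.58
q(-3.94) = 4.64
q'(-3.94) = -5.88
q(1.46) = 2.05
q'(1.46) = 4.92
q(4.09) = 21.91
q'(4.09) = 10.18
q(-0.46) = -3.71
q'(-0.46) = 1.08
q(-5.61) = 17.25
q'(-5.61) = -9.22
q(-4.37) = 7.36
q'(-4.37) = -6.74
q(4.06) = 21.60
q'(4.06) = 10.12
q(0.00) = -3.00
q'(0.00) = 2.00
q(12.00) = 165.00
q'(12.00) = 26.00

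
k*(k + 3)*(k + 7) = k^3 + 10*k^2 + 21*k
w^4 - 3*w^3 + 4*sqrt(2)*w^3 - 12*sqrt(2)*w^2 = w^2*(w - 3)*(w + 4*sqrt(2))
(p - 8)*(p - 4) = p^2 - 12*p + 32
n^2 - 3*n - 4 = (n - 4)*(n + 1)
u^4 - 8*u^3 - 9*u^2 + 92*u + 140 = (u - 7)*(u - 5)*(u + 2)^2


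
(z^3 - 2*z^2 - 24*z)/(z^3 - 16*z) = (z - 6)/(z - 4)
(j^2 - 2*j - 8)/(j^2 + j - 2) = (j - 4)/(j - 1)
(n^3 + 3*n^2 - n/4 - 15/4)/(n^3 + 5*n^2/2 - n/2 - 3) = (n + 5/2)/(n + 2)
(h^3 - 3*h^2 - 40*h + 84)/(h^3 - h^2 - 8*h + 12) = (h^2 - h - 42)/(h^2 + h - 6)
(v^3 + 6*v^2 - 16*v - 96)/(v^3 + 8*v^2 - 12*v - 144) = (v + 4)/(v + 6)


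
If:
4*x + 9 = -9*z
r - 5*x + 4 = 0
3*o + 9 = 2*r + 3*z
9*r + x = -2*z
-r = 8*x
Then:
No Solution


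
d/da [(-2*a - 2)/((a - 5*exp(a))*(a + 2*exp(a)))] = 2*((a + 1)*(a - 5*exp(a))*(2*exp(a) + 1) - (a + 1)*(a + 2*exp(a))*(5*exp(a) - 1) - (a - 5*exp(a))*(a + 2*exp(a)))/((a - 5*exp(a))^2*(a + 2*exp(a))^2)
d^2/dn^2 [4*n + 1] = 0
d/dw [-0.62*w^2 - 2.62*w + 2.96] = -1.24*w - 2.62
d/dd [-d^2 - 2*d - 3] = -2*d - 2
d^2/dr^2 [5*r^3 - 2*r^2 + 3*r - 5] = 30*r - 4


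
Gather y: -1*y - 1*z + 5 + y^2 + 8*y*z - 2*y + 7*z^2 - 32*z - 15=y^2 + y*(8*z - 3) + 7*z^2 - 33*z - 10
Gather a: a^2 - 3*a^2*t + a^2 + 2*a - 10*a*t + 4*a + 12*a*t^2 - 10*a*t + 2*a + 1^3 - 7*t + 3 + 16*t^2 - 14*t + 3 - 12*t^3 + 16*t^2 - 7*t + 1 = a^2*(2 - 3*t) + a*(12*t^2 - 20*t + 8) - 12*t^3 + 32*t^2 - 28*t + 8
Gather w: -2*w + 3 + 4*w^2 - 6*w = 4*w^2 - 8*w + 3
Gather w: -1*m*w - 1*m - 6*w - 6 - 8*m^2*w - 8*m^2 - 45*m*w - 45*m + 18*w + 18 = -8*m^2 - 46*m + w*(-8*m^2 - 46*m + 12) + 12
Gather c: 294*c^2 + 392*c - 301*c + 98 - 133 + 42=294*c^2 + 91*c + 7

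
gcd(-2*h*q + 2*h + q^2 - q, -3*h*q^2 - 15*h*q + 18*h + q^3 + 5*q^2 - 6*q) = q - 1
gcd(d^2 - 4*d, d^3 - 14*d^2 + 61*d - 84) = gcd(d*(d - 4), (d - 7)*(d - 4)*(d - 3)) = d - 4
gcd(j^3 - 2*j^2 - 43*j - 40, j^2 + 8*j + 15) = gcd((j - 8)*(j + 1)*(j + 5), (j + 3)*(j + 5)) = j + 5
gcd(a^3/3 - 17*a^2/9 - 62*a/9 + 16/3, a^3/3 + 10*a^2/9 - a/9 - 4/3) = a + 3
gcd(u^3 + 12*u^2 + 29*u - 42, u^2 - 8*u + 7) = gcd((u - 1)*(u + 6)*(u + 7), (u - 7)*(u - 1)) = u - 1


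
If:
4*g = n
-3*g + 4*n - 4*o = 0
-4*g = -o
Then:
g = 0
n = 0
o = 0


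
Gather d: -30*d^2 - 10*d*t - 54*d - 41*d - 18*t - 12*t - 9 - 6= -30*d^2 + d*(-10*t - 95) - 30*t - 15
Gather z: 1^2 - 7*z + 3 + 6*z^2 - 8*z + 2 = 6*z^2 - 15*z + 6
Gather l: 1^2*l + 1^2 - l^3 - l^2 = -l^3 - l^2 + l + 1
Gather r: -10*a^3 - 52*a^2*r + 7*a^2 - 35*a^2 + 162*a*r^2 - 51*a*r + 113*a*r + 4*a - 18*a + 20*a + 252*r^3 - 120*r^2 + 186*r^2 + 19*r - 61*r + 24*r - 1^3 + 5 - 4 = -10*a^3 - 28*a^2 + 6*a + 252*r^3 + r^2*(162*a + 66) + r*(-52*a^2 + 62*a - 18)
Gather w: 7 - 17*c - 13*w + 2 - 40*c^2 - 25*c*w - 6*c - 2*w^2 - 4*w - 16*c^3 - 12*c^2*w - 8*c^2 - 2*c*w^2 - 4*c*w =-16*c^3 - 48*c^2 - 23*c + w^2*(-2*c - 2) + w*(-12*c^2 - 29*c - 17) + 9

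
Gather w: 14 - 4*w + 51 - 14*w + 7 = 72 - 18*w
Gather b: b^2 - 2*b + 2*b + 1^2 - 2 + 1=b^2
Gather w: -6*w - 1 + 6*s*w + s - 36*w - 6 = s + w*(6*s - 42) - 7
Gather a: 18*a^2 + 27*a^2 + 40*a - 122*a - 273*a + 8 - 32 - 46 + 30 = 45*a^2 - 355*a - 40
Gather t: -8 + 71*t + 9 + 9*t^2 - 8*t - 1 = 9*t^2 + 63*t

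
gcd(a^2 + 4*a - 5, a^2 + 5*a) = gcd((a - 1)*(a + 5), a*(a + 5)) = a + 5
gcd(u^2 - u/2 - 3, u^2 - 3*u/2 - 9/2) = u + 3/2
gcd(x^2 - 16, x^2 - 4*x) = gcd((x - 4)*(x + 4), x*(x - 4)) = x - 4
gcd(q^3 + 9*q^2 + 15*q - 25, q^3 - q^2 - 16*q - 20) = 1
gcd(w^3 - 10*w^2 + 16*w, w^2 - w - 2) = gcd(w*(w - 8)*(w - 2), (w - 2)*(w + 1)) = w - 2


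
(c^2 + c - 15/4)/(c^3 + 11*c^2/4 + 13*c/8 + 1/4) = 2*(4*c^2 + 4*c - 15)/(8*c^3 + 22*c^2 + 13*c + 2)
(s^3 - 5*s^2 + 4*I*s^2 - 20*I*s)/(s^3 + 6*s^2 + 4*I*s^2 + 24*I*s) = (s - 5)/(s + 6)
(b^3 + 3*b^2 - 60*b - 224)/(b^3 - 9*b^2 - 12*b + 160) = (b + 7)/(b - 5)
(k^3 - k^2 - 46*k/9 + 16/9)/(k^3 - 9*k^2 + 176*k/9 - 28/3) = (9*k^3 - 9*k^2 - 46*k + 16)/(9*k^3 - 81*k^2 + 176*k - 84)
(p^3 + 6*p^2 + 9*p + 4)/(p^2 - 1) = (p^2 + 5*p + 4)/(p - 1)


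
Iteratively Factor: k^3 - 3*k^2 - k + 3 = (k + 1)*(k^2 - 4*k + 3) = (k - 1)*(k + 1)*(k - 3)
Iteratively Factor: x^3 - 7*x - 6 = (x - 3)*(x^2 + 3*x + 2) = (x - 3)*(x + 1)*(x + 2)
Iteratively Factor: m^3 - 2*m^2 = (m)*(m^2 - 2*m) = m^2*(m - 2)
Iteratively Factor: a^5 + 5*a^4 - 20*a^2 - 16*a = (a + 2)*(a^4 + 3*a^3 - 6*a^2 - 8*a) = (a - 2)*(a + 2)*(a^3 + 5*a^2 + 4*a) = (a - 2)*(a + 2)*(a + 4)*(a^2 + a) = (a - 2)*(a + 1)*(a + 2)*(a + 4)*(a)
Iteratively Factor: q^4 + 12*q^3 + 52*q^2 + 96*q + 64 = (q + 2)*(q^3 + 10*q^2 + 32*q + 32) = (q + 2)*(q + 4)*(q^2 + 6*q + 8) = (q + 2)*(q + 4)^2*(q + 2)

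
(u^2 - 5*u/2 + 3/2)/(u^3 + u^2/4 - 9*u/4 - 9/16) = 8*(u - 1)/(8*u^2 + 14*u + 3)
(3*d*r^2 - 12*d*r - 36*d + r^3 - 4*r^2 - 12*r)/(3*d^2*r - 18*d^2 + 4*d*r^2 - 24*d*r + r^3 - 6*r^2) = (r + 2)/(d + r)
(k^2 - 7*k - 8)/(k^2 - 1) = (k - 8)/(k - 1)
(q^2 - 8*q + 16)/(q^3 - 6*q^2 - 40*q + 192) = (q - 4)/(q^2 - 2*q - 48)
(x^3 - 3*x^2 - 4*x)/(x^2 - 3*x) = (x^2 - 3*x - 4)/(x - 3)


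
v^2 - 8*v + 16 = (v - 4)^2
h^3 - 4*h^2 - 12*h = h*(h - 6)*(h + 2)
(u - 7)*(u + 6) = u^2 - u - 42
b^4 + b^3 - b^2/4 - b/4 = b*(b - 1/2)*(b + 1/2)*(b + 1)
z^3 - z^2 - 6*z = z*(z - 3)*(z + 2)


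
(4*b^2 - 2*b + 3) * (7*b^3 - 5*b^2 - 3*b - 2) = 28*b^5 - 34*b^4 + 19*b^3 - 17*b^2 - 5*b - 6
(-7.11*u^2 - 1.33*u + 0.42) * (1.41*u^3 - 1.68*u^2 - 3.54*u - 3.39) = -10.0251*u^5 + 10.0695*u^4 + 27.996*u^3 + 28.1055*u^2 + 3.0219*u - 1.4238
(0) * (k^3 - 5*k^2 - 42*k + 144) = 0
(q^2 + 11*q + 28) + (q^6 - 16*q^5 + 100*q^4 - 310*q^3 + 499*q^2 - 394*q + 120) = q^6 - 16*q^5 + 100*q^4 - 310*q^3 + 500*q^2 - 383*q + 148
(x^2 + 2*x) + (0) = x^2 + 2*x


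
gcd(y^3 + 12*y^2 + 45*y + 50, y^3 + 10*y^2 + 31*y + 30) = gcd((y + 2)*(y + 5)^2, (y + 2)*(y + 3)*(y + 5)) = y^2 + 7*y + 10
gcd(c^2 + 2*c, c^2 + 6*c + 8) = c + 2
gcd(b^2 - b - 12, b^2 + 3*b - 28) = b - 4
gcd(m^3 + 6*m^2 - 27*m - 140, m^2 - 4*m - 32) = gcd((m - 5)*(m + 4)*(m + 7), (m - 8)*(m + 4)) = m + 4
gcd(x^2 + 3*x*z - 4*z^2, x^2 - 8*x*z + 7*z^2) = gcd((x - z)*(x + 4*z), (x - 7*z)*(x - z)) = x - z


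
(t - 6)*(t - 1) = t^2 - 7*t + 6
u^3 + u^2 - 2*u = u*(u - 1)*(u + 2)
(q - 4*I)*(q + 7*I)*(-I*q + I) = -I*q^3 + 3*q^2 + I*q^2 - 3*q - 28*I*q + 28*I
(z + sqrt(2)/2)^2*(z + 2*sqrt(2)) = z^3 + 3*sqrt(2)*z^2 + 9*z/2 + sqrt(2)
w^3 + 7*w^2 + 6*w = w*(w + 1)*(w + 6)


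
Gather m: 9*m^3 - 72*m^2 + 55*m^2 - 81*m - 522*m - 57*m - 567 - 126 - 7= 9*m^3 - 17*m^2 - 660*m - 700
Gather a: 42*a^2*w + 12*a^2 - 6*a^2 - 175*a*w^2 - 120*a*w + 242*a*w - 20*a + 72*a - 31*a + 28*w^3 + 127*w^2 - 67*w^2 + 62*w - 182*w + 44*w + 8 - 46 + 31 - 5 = a^2*(42*w + 6) + a*(-175*w^2 + 122*w + 21) + 28*w^3 + 60*w^2 - 76*w - 12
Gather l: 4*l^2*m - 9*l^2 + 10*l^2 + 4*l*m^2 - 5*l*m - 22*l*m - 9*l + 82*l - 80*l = l^2*(4*m + 1) + l*(4*m^2 - 27*m - 7)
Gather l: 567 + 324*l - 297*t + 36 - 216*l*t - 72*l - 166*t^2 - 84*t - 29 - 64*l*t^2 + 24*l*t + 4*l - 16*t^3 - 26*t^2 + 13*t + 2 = l*(-64*t^2 - 192*t + 256) - 16*t^3 - 192*t^2 - 368*t + 576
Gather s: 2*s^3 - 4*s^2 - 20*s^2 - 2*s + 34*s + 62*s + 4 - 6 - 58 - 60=2*s^3 - 24*s^2 + 94*s - 120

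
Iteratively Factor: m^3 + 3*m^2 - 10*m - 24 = (m - 3)*(m^2 + 6*m + 8) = (m - 3)*(m + 2)*(m + 4)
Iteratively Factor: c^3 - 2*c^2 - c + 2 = (c + 1)*(c^2 - 3*c + 2) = (c - 2)*(c + 1)*(c - 1)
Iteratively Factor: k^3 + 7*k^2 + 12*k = (k + 3)*(k^2 + 4*k) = k*(k + 3)*(k + 4)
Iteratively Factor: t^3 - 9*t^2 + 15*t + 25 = (t - 5)*(t^2 - 4*t - 5) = (t - 5)*(t + 1)*(t - 5)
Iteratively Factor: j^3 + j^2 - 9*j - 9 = (j - 3)*(j^2 + 4*j + 3) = (j - 3)*(j + 3)*(j + 1)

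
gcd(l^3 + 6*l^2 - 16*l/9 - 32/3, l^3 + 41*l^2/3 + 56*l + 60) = l + 6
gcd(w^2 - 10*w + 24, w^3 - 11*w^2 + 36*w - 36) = w - 6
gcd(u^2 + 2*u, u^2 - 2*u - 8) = u + 2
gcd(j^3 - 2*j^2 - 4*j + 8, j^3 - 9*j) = 1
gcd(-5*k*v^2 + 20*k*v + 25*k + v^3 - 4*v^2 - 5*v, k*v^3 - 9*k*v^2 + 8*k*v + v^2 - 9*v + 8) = 1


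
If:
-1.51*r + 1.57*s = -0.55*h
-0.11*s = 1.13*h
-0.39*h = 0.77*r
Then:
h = 0.00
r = 0.00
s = 0.00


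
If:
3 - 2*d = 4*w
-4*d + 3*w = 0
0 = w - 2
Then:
No Solution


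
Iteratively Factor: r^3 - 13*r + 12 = (r - 1)*(r^2 + r - 12) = (r - 1)*(r + 4)*(r - 3)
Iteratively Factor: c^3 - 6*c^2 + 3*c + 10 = (c + 1)*(c^2 - 7*c + 10) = (c - 5)*(c + 1)*(c - 2)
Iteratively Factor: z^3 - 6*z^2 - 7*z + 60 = (z - 5)*(z^2 - z - 12) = (z - 5)*(z - 4)*(z + 3)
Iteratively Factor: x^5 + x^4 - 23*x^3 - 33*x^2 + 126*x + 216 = (x + 2)*(x^4 - x^3 - 21*x^2 + 9*x + 108) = (x + 2)*(x + 3)*(x^3 - 4*x^2 - 9*x + 36) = (x - 4)*(x + 2)*(x + 3)*(x^2 - 9) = (x - 4)*(x - 3)*(x + 2)*(x + 3)*(x + 3)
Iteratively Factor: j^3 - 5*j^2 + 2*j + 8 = (j - 4)*(j^2 - j - 2) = (j - 4)*(j + 1)*(j - 2)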